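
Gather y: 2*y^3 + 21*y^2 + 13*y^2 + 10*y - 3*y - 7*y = 2*y^3 + 34*y^2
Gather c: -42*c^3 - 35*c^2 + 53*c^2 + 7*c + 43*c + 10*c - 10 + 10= -42*c^3 + 18*c^2 + 60*c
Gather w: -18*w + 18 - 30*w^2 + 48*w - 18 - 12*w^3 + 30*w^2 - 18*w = -12*w^3 + 12*w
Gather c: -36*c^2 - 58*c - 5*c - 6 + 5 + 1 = -36*c^2 - 63*c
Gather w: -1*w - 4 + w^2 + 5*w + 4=w^2 + 4*w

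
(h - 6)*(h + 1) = h^2 - 5*h - 6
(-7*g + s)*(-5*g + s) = 35*g^2 - 12*g*s + s^2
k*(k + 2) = k^2 + 2*k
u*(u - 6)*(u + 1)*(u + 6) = u^4 + u^3 - 36*u^2 - 36*u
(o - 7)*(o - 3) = o^2 - 10*o + 21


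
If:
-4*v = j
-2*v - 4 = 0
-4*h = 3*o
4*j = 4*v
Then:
No Solution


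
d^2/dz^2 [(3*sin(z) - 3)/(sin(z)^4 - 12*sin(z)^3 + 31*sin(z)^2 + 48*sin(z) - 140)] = 3*(-9*sin(z)^9 + 148*sin(z)^8 - 902*sin(z)^7 + 3004*sin(z)^6 - 9075*sin(z)^5 + 23454*sin(z)^4 - 25062*sin(z)^3 - 11206*sin(z)^2 + 14312*sin(z) + 152)/(sin(z)^4 - 12*sin(z)^3 + 31*sin(z)^2 + 48*sin(z) - 140)^3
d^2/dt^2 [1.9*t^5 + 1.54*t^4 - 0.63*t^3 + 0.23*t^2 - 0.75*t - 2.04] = 38.0*t^3 + 18.48*t^2 - 3.78*t + 0.46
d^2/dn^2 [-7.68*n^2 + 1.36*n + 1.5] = -15.3600000000000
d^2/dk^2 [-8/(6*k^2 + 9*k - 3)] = 16*(4*k^2 + 6*k - (4*k + 3)^2 - 2)/(3*(2*k^2 + 3*k - 1)^3)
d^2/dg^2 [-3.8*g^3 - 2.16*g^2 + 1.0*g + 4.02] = -22.8*g - 4.32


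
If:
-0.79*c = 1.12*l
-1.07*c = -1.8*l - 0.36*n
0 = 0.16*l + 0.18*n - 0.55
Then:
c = 0.52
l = -0.37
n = 3.38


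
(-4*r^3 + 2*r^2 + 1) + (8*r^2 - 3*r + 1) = -4*r^3 + 10*r^2 - 3*r + 2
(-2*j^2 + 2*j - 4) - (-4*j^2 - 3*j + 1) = 2*j^2 + 5*j - 5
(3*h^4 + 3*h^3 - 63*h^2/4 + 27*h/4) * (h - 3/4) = 3*h^5 + 3*h^4/4 - 18*h^3 + 297*h^2/16 - 81*h/16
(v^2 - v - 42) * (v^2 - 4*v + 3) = v^4 - 5*v^3 - 35*v^2 + 165*v - 126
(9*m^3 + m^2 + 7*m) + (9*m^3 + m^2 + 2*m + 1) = 18*m^3 + 2*m^2 + 9*m + 1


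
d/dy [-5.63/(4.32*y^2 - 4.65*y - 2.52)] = (48.6432*y - 26.1795)/(-4.32*y^2 + 4.65*y + 2.52)^2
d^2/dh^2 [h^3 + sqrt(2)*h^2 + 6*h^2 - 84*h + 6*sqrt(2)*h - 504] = 6*h + 2*sqrt(2) + 12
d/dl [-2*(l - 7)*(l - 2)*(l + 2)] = -6*l^2 + 28*l + 8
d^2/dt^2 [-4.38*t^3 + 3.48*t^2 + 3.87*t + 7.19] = 6.96 - 26.28*t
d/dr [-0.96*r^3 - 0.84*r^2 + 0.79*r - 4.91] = -2.88*r^2 - 1.68*r + 0.79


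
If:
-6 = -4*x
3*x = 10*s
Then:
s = 9/20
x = 3/2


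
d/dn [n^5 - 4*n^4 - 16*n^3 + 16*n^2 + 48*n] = 5*n^4 - 16*n^3 - 48*n^2 + 32*n + 48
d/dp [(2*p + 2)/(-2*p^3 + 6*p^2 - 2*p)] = (2*p^3 - 6*p + 1)/(p^2*(p^4 - 6*p^3 + 11*p^2 - 6*p + 1))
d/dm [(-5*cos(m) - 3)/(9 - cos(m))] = 48*sin(m)/(cos(m) - 9)^2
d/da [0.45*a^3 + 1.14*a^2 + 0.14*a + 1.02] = 1.35*a^2 + 2.28*a + 0.14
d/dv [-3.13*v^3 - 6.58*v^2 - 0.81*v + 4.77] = -9.39*v^2 - 13.16*v - 0.81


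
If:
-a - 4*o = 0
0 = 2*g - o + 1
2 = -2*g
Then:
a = 4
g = -1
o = -1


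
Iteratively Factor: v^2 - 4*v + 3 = (v - 3)*(v - 1)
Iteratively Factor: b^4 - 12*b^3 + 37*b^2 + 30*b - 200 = (b - 5)*(b^3 - 7*b^2 + 2*b + 40) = (b - 5)*(b - 4)*(b^2 - 3*b - 10) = (b - 5)^2*(b - 4)*(b + 2)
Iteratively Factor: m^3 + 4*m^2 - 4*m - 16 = (m + 4)*(m^2 - 4) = (m + 2)*(m + 4)*(m - 2)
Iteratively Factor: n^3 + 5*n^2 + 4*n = (n)*(n^2 + 5*n + 4) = n*(n + 4)*(n + 1)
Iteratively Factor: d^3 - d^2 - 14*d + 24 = (d + 4)*(d^2 - 5*d + 6) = (d - 2)*(d + 4)*(d - 3)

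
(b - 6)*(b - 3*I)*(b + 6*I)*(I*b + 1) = I*b^4 - 2*b^3 - 6*I*b^3 + 12*b^2 + 21*I*b^2 + 18*b - 126*I*b - 108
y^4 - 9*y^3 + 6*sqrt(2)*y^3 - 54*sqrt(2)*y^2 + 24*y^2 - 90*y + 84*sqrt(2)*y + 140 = (y - 7)*(y - 2)*(y + sqrt(2))*(y + 5*sqrt(2))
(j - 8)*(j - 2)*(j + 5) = j^3 - 5*j^2 - 34*j + 80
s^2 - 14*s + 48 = (s - 8)*(s - 6)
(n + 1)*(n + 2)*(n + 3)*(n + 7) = n^4 + 13*n^3 + 53*n^2 + 83*n + 42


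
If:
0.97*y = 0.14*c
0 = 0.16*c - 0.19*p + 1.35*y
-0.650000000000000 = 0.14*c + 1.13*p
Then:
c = -0.29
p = -0.54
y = -0.04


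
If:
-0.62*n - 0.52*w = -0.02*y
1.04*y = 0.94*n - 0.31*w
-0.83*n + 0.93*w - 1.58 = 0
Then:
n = -0.83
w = 0.95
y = -1.04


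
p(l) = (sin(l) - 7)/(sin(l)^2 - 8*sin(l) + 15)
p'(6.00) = -0.14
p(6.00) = -0.42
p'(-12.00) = -0.24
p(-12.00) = -0.59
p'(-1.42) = -0.01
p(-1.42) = -0.33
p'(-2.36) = 0.08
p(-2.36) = -0.36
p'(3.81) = 0.09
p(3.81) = -0.37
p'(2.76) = 0.23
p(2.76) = -0.55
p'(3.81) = 0.09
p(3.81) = -0.37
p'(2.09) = 0.19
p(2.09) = -0.70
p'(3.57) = 0.12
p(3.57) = -0.40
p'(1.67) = 0.04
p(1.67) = -0.75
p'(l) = (-2*sin(l)*cos(l) + 8*cos(l))*(sin(l) - 7)/(sin(l)^2 - 8*sin(l) + 15)^2 + cos(l)/(sin(l)^2 - 8*sin(l) + 15) = (14*sin(l) + cos(l)^2 - 42)*cos(l)/(sin(l)^2 - 8*sin(l) + 15)^2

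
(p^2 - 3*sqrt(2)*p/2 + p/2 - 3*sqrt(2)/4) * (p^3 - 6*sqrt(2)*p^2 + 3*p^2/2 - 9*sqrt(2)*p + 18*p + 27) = p^5 - 15*sqrt(2)*p^4/2 + 2*p^4 - 15*sqrt(2)*p^3 + 147*p^3/4 - 261*sqrt(2)*p^2/8 + 72*p^2 - 54*sqrt(2)*p + 27*p - 81*sqrt(2)/4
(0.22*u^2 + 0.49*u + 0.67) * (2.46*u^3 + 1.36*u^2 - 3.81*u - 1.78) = 0.5412*u^5 + 1.5046*u^4 + 1.4764*u^3 - 1.3473*u^2 - 3.4249*u - 1.1926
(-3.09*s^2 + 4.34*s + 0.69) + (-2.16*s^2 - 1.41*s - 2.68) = -5.25*s^2 + 2.93*s - 1.99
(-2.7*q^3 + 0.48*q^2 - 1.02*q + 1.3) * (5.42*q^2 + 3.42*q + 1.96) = -14.634*q^5 - 6.6324*q^4 - 9.1788*q^3 + 4.4984*q^2 + 2.4468*q + 2.548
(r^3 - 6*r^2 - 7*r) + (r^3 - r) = 2*r^3 - 6*r^2 - 8*r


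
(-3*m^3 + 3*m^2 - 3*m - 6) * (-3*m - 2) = 9*m^4 - 3*m^3 + 3*m^2 + 24*m + 12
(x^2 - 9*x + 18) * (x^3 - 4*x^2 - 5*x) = x^5 - 13*x^4 + 49*x^3 - 27*x^2 - 90*x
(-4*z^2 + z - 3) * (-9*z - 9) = 36*z^3 + 27*z^2 + 18*z + 27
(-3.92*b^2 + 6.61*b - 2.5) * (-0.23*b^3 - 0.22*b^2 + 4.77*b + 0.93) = 0.9016*b^5 - 0.6579*b^4 - 19.5776*b^3 + 28.4341*b^2 - 5.7777*b - 2.325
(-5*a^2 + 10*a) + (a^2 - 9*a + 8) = -4*a^2 + a + 8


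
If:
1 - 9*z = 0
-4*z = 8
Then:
No Solution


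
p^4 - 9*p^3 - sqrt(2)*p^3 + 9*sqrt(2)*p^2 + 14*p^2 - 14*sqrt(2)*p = p*(p - 7)*(p - 2)*(p - sqrt(2))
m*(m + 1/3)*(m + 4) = m^3 + 13*m^2/3 + 4*m/3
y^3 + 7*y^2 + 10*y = y*(y + 2)*(y + 5)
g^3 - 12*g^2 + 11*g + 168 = (g - 8)*(g - 7)*(g + 3)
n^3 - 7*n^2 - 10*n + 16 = (n - 8)*(n - 1)*(n + 2)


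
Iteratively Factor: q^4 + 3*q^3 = (q)*(q^3 + 3*q^2) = q^2*(q^2 + 3*q) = q^3*(q + 3)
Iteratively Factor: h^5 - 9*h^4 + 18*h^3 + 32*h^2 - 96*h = (h - 4)*(h^4 - 5*h^3 - 2*h^2 + 24*h) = (h - 4)*(h + 2)*(h^3 - 7*h^2 + 12*h) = (h - 4)*(h - 3)*(h + 2)*(h^2 - 4*h) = h*(h - 4)*(h - 3)*(h + 2)*(h - 4)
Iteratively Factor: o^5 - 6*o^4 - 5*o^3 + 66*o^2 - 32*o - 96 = (o + 1)*(o^4 - 7*o^3 + 2*o^2 + 64*o - 96) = (o - 4)*(o + 1)*(o^3 - 3*o^2 - 10*o + 24) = (o - 4)*(o - 2)*(o + 1)*(o^2 - o - 12) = (o - 4)*(o - 2)*(o + 1)*(o + 3)*(o - 4)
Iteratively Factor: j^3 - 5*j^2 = (j)*(j^2 - 5*j) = j^2*(j - 5)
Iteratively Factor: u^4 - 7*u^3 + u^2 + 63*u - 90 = (u - 2)*(u^3 - 5*u^2 - 9*u + 45) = (u - 3)*(u - 2)*(u^2 - 2*u - 15) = (u - 3)*(u - 2)*(u + 3)*(u - 5)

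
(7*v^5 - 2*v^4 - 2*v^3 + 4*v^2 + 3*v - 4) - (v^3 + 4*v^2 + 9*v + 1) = 7*v^5 - 2*v^4 - 3*v^3 - 6*v - 5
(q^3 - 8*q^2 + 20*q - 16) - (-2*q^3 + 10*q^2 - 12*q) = 3*q^3 - 18*q^2 + 32*q - 16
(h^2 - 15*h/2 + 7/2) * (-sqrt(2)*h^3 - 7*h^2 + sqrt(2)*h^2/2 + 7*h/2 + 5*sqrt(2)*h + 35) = -sqrt(2)*h^5 - 7*h^4 + 8*sqrt(2)*h^4 - 9*sqrt(2)*h^3/4 + 56*h^3 - 143*sqrt(2)*h^2/4 - 63*h^2/4 - 1001*h/4 + 35*sqrt(2)*h/2 + 245/2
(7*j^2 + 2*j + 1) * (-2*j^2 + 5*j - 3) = -14*j^4 + 31*j^3 - 13*j^2 - j - 3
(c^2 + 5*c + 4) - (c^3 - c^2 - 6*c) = -c^3 + 2*c^2 + 11*c + 4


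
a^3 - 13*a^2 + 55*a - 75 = (a - 5)^2*(a - 3)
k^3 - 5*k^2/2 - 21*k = k*(k - 6)*(k + 7/2)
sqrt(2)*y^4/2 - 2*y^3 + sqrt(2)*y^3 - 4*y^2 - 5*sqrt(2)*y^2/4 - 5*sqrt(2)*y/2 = y*(y + 2)*(y - 5*sqrt(2)/2)*(sqrt(2)*y/2 + 1/2)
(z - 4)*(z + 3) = z^2 - z - 12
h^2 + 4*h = h*(h + 4)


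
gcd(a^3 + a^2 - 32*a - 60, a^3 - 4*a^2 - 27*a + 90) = a^2 - a - 30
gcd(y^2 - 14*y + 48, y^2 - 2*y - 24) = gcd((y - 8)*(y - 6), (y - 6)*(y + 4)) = y - 6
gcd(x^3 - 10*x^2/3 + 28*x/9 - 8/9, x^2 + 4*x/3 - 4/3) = x - 2/3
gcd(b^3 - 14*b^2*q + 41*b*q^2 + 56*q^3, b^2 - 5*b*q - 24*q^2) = -b + 8*q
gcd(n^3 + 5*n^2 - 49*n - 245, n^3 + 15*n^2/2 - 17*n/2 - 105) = n + 5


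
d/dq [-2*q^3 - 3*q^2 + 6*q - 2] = -6*q^2 - 6*q + 6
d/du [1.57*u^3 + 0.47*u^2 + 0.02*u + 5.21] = 4.71*u^2 + 0.94*u + 0.02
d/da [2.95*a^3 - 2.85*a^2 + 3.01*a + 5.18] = 8.85*a^2 - 5.7*a + 3.01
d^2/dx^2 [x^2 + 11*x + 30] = 2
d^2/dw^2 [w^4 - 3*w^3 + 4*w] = 6*w*(2*w - 3)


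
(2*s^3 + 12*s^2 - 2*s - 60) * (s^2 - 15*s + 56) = 2*s^5 - 18*s^4 - 70*s^3 + 642*s^2 + 788*s - 3360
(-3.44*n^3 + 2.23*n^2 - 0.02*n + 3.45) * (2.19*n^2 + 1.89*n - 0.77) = -7.5336*n^5 - 1.6179*n^4 + 6.8197*n^3 + 5.8006*n^2 + 6.5359*n - 2.6565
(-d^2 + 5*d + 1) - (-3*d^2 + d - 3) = 2*d^2 + 4*d + 4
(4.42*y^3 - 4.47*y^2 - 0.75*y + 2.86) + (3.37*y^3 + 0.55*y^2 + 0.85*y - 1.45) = 7.79*y^3 - 3.92*y^2 + 0.1*y + 1.41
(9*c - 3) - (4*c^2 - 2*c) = -4*c^2 + 11*c - 3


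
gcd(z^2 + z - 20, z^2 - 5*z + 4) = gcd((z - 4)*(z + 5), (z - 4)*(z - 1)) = z - 4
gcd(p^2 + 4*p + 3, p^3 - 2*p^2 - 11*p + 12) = p + 3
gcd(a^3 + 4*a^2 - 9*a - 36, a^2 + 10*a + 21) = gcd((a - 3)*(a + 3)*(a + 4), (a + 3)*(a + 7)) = a + 3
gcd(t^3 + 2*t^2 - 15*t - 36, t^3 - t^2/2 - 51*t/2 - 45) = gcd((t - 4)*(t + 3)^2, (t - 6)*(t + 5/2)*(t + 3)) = t + 3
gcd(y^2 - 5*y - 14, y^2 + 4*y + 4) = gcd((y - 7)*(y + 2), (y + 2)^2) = y + 2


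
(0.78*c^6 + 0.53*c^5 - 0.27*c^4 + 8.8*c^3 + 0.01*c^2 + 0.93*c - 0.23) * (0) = 0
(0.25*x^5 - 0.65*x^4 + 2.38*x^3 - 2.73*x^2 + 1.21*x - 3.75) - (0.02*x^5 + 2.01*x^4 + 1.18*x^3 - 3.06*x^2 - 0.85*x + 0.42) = 0.23*x^5 - 2.66*x^4 + 1.2*x^3 + 0.33*x^2 + 2.06*x - 4.17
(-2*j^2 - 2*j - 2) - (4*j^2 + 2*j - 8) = -6*j^2 - 4*j + 6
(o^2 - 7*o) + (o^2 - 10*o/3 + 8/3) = 2*o^2 - 31*o/3 + 8/3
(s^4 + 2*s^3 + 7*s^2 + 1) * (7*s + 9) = 7*s^5 + 23*s^4 + 67*s^3 + 63*s^2 + 7*s + 9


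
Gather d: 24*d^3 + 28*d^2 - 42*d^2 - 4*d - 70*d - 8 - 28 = 24*d^3 - 14*d^2 - 74*d - 36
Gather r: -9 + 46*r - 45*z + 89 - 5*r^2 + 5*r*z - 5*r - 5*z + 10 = -5*r^2 + r*(5*z + 41) - 50*z + 90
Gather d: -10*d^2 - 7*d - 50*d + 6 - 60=-10*d^2 - 57*d - 54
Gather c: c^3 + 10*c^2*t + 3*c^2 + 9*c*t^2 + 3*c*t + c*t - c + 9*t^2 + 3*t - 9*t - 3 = c^3 + c^2*(10*t + 3) + c*(9*t^2 + 4*t - 1) + 9*t^2 - 6*t - 3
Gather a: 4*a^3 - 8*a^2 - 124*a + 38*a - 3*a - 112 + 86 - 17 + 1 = 4*a^3 - 8*a^2 - 89*a - 42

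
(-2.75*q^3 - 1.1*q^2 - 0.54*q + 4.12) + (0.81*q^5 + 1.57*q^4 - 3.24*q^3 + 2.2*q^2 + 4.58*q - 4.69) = 0.81*q^5 + 1.57*q^4 - 5.99*q^3 + 1.1*q^2 + 4.04*q - 0.57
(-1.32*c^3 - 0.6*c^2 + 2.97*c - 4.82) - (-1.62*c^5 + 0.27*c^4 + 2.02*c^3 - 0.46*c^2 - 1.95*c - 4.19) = 1.62*c^5 - 0.27*c^4 - 3.34*c^3 - 0.14*c^2 + 4.92*c - 0.63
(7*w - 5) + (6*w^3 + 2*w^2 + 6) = 6*w^3 + 2*w^2 + 7*w + 1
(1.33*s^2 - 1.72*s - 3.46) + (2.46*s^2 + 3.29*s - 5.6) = 3.79*s^2 + 1.57*s - 9.06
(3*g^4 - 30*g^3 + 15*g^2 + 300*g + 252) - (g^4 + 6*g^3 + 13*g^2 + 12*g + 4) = 2*g^4 - 36*g^3 + 2*g^2 + 288*g + 248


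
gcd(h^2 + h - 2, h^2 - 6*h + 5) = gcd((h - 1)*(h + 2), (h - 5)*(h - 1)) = h - 1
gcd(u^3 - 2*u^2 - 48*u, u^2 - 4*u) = u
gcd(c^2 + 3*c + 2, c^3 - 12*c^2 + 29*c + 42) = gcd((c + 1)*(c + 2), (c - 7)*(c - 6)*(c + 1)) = c + 1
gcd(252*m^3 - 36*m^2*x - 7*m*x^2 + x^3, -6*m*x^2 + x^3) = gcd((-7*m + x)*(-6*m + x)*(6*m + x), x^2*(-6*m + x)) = -6*m + x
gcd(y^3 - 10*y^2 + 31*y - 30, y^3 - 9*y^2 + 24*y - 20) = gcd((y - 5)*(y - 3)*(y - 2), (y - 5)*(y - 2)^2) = y^2 - 7*y + 10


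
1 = 1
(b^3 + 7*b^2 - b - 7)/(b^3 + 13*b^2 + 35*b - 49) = (b + 1)/(b + 7)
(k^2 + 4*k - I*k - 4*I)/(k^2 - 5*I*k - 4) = (k + 4)/(k - 4*I)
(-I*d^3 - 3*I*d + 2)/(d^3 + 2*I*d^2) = (-I*d^3 - 3*I*d + 2)/(d^2*(d + 2*I))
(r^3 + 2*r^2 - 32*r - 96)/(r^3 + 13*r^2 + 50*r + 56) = (r^2 - 2*r - 24)/(r^2 + 9*r + 14)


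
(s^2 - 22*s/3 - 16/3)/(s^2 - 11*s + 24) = (s + 2/3)/(s - 3)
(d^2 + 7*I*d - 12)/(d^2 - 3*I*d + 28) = (d + 3*I)/(d - 7*I)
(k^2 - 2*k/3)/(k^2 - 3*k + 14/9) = 3*k/(3*k - 7)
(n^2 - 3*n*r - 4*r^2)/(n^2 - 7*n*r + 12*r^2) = (-n - r)/(-n + 3*r)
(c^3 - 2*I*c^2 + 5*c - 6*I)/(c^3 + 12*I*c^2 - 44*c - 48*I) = (c^2 - 4*I*c - 3)/(c^2 + 10*I*c - 24)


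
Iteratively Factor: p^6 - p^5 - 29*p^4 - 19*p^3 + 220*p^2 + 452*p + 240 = (p + 2)*(p^5 - 3*p^4 - 23*p^3 + 27*p^2 + 166*p + 120) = (p + 2)^2*(p^4 - 5*p^3 - 13*p^2 + 53*p + 60) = (p + 2)^2*(p + 3)*(p^3 - 8*p^2 + 11*p + 20) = (p + 1)*(p + 2)^2*(p + 3)*(p^2 - 9*p + 20) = (p - 4)*(p + 1)*(p + 2)^2*(p + 3)*(p - 5)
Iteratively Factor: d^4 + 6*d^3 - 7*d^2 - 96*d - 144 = (d + 3)*(d^3 + 3*d^2 - 16*d - 48) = (d + 3)^2*(d^2 - 16) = (d + 3)^2*(d + 4)*(d - 4)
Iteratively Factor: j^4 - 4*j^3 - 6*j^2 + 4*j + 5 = (j + 1)*(j^3 - 5*j^2 - j + 5) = (j - 5)*(j + 1)*(j^2 - 1) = (j - 5)*(j - 1)*(j + 1)*(j + 1)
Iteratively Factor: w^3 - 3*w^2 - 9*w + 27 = (w + 3)*(w^2 - 6*w + 9) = (w - 3)*(w + 3)*(w - 3)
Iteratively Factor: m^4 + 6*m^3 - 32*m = (m)*(m^3 + 6*m^2 - 32) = m*(m + 4)*(m^2 + 2*m - 8) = m*(m + 4)^2*(m - 2)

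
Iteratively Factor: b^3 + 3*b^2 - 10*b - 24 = (b + 4)*(b^2 - b - 6) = (b + 2)*(b + 4)*(b - 3)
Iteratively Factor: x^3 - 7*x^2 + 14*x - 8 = (x - 1)*(x^2 - 6*x + 8) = (x - 4)*(x - 1)*(x - 2)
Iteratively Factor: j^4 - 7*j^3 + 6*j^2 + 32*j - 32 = (j + 2)*(j^3 - 9*j^2 + 24*j - 16) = (j - 4)*(j + 2)*(j^2 - 5*j + 4) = (j - 4)^2*(j + 2)*(j - 1)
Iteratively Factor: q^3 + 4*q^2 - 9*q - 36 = (q - 3)*(q^2 + 7*q + 12) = (q - 3)*(q + 4)*(q + 3)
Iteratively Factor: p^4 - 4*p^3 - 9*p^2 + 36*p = (p - 4)*(p^3 - 9*p) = (p - 4)*(p + 3)*(p^2 - 3*p) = p*(p - 4)*(p + 3)*(p - 3)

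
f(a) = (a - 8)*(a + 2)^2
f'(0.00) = -28.00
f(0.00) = -32.00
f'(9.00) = 143.00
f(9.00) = 121.00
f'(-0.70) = -20.93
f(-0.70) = -14.70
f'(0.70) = -32.13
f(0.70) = -53.22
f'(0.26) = -29.88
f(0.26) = -39.53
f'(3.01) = -24.90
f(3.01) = -125.25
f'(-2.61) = 13.32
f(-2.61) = -3.95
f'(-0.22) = -26.09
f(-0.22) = -26.04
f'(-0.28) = -25.52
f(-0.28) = -24.50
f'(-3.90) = 48.83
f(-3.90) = -42.96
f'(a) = (a - 8)*(2*a + 4) + (a + 2)^2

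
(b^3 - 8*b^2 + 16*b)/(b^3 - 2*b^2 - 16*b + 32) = b*(b - 4)/(b^2 + 2*b - 8)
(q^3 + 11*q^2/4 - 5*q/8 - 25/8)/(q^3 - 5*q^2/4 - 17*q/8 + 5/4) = (2*q^2 + 3*q - 5)/(2*q^2 - 5*q + 2)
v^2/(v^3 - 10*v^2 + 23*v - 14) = v^2/(v^3 - 10*v^2 + 23*v - 14)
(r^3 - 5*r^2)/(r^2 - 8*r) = r*(r - 5)/(r - 8)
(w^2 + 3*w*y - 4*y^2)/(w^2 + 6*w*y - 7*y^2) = (w + 4*y)/(w + 7*y)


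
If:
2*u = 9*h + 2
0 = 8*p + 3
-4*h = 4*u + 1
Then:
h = -5/22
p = -3/8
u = -1/44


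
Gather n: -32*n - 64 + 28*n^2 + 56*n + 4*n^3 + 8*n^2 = 4*n^3 + 36*n^2 + 24*n - 64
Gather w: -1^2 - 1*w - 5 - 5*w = -6*w - 6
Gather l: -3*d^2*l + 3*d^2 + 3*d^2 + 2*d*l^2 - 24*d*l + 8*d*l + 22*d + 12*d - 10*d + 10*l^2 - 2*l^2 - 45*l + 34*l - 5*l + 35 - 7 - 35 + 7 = 6*d^2 + 24*d + l^2*(2*d + 8) + l*(-3*d^2 - 16*d - 16)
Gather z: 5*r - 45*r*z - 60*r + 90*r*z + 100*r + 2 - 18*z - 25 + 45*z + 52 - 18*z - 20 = 45*r + z*(45*r + 9) + 9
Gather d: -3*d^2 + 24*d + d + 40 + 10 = -3*d^2 + 25*d + 50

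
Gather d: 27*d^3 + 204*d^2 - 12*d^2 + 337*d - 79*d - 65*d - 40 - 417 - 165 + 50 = 27*d^3 + 192*d^2 + 193*d - 572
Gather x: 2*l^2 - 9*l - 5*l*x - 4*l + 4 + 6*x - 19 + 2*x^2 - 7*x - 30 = 2*l^2 - 13*l + 2*x^2 + x*(-5*l - 1) - 45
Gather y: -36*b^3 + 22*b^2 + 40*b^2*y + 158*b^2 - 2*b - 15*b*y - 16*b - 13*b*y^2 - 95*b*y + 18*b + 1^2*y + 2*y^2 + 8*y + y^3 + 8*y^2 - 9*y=-36*b^3 + 180*b^2 + y^3 + y^2*(10 - 13*b) + y*(40*b^2 - 110*b)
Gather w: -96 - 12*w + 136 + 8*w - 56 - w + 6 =-5*w - 10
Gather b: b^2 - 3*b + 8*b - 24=b^2 + 5*b - 24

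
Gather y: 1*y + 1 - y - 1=0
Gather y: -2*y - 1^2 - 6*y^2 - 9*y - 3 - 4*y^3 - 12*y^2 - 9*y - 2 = -4*y^3 - 18*y^2 - 20*y - 6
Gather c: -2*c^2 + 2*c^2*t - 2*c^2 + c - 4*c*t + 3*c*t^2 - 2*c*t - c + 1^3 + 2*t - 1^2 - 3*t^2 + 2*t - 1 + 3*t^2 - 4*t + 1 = c^2*(2*t - 4) + c*(3*t^2 - 6*t)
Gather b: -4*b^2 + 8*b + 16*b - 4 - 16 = -4*b^2 + 24*b - 20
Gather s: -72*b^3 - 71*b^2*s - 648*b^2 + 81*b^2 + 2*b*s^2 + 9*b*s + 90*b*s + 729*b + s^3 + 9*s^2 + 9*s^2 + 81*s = -72*b^3 - 567*b^2 + 729*b + s^3 + s^2*(2*b + 18) + s*(-71*b^2 + 99*b + 81)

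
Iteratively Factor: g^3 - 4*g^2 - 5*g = (g + 1)*(g^2 - 5*g) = g*(g + 1)*(g - 5)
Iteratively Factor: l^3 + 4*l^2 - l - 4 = (l - 1)*(l^2 + 5*l + 4) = (l - 1)*(l + 1)*(l + 4)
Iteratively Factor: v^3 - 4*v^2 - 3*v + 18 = (v + 2)*(v^2 - 6*v + 9) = (v - 3)*(v + 2)*(v - 3)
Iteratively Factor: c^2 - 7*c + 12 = (c - 4)*(c - 3)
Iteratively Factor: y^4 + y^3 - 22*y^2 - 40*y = (y - 5)*(y^3 + 6*y^2 + 8*y) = (y - 5)*(y + 2)*(y^2 + 4*y) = y*(y - 5)*(y + 2)*(y + 4)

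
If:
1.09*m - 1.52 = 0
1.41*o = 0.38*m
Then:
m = 1.39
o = 0.38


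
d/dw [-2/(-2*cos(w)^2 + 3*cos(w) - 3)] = 2*(4*cos(w) - 3)*sin(w)/(-3*cos(w) + cos(2*w) + 4)^2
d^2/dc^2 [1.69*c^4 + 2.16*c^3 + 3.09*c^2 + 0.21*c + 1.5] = 20.28*c^2 + 12.96*c + 6.18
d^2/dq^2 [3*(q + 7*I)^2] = 6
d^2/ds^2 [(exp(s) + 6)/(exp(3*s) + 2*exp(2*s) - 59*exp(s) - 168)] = (4*exp(6*s) + 60*exp(5*s) + 372*exp(4*s) + 1690*exp(3*s) + 8964*exp(2*s) + 19038*exp(s) - 31248)*exp(s)/(exp(9*s) + 6*exp(8*s) - 165*exp(7*s) - 1204*exp(6*s) + 7719*exp(5*s) + 78342*exp(4*s) - 1763*exp(3*s) - 1585080*exp(2*s) - 4995648*exp(s) - 4741632)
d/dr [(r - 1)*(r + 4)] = 2*r + 3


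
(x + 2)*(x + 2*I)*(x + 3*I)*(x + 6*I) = x^4 + 2*x^3 + 11*I*x^3 - 36*x^2 + 22*I*x^2 - 72*x - 36*I*x - 72*I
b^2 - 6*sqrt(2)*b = b*(b - 6*sqrt(2))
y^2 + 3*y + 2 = (y + 1)*(y + 2)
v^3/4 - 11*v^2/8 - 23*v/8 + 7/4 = (v/4 + 1/2)*(v - 7)*(v - 1/2)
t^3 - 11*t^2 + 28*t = t*(t - 7)*(t - 4)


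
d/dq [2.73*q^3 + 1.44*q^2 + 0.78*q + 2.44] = 8.19*q^2 + 2.88*q + 0.78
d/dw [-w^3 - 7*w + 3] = -3*w^2 - 7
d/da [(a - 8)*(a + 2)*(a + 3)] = 3*a^2 - 6*a - 34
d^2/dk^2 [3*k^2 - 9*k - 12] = 6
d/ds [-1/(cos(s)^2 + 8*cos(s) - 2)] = -2*(cos(s) + 4)*sin(s)/(cos(s)^2 + 8*cos(s) - 2)^2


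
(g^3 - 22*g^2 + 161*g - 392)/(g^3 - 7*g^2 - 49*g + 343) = (g - 8)/(g + 7)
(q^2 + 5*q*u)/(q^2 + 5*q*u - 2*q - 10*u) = q/(q - 2)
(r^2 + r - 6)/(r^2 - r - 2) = (r + 3)/(r + 1)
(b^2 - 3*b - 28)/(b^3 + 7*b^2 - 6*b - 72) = (b - 7)/(b^2 + 3*b - 18)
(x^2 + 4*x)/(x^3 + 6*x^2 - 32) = x/(x^2 + 2*x - 8)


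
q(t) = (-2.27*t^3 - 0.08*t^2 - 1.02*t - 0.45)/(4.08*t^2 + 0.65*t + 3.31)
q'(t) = (-8.16*t - 0.65)*(-2.27*t^3 - 0.08*t^2 - 1.02*t - 0.45)/(4.08*t^2 + 0.65*t + 3.31)^2 + (-6.81*t^2 - 0.16*t - 1.02)/(4.08*t^2 + 0.65*t + 3.31)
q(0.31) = -0.22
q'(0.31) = -0.27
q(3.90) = -2.07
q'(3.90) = -0.56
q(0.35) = -0.23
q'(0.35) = -0.28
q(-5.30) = 2.98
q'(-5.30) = -0.57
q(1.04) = -0.49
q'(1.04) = -0.48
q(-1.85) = 0.97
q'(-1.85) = -0.63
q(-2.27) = 1.23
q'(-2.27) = -0.61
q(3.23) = -1.69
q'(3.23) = -0.56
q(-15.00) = 8.40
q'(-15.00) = -0.56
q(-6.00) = 3.37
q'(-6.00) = -0.56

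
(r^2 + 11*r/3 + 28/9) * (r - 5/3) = r^3 + 2*r^2 - 3*r - 140/27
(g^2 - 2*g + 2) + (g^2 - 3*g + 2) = 2*g^2 - 5*g + 4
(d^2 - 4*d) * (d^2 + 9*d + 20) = d^4 + 5*d^3 - 16*d^2 - 80*d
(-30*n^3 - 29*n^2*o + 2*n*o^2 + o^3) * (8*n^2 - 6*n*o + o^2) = -240*n^5 - 52*n^4*o + 160*n^3*o^2 - 33*n^2*o^3 - 4*n*o^4 + o^5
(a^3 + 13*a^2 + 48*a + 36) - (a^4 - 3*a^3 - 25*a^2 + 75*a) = -a^4 + 4*a^3 + 38*a^2 - 27*a + 36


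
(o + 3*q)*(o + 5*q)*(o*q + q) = o^3*q + 8*o^2*q^2 + o^2*q + 15*o*q^3 + 8*o*q^2 + 15*q^3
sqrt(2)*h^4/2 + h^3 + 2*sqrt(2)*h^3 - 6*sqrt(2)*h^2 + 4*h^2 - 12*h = h*(h - 2)*(h + 6)*(sqrt(2)*h/2 + 1)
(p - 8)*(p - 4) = p^2 - 12*p + 32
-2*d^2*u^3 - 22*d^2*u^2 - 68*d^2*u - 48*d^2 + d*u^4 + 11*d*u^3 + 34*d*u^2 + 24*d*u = (-2*d + u)*(u + 4)*(u + 6)*(d*u + d)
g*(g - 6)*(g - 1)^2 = g^4 - 8*g^3 + 13*g^2 - 6*g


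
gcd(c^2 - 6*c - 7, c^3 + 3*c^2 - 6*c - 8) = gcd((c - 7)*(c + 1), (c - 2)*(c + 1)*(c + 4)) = c + 1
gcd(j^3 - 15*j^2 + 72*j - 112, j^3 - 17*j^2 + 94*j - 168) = j^2 - 11*j + 28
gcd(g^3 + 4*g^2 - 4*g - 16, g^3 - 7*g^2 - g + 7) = 1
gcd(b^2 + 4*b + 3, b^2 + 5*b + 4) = b + 1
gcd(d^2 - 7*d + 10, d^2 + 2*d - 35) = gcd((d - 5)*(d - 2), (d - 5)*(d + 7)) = d - 5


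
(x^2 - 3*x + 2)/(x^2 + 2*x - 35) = (x^2 - 3*x + 2)/(x^2 + 2*x - 35)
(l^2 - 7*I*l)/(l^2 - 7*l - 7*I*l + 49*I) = l/(l - 7)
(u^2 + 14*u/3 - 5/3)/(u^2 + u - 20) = (u - 1/3)/(u - 4)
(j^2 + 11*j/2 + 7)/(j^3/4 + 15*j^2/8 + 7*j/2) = 4*(j + 2)/(j*(j + 4))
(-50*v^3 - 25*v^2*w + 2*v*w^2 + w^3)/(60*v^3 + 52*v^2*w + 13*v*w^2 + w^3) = (-5*v + w)/(6*v + w)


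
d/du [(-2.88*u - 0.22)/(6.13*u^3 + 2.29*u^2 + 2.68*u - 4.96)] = (35.3088*u^3 + 10.641*u^2 + 1.0076*u + 14.8744)/(37.5769*u^6 + 28.0754*u^5 + 38.1009*u^4 - 48.5352*u^3 - 15.5344*u^2 - 26.5856*u + 24.6016)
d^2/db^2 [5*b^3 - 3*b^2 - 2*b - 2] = 30*b - 6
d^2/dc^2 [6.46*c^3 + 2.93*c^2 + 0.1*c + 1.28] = 38.76*c + 5.86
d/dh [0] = 0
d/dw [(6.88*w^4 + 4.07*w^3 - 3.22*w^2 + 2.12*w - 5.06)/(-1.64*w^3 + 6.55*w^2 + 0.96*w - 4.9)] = (-11.2832*w^6 + 90.128*w^5 + 41.1921*w^4 - 120.08*w^3 - 101.7014*w^2 + 97.842*w - 5.5304)/(2.6896*w^6 - 21.484*w^5 + 39.7537*w^4 + 28.648*w^3 - 63.2684*w^2 - 9.408*w + 24.01)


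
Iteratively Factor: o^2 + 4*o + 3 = (o + 3)*(o + 1)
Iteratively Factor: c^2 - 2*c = (c)*(c - 2)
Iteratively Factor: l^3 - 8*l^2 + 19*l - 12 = (l - 1)*(l^2 - 7*l + 12) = (l - 4)*(l - 1)*(l - 3)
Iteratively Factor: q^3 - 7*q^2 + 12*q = (q - 3)*(q^2 - 4*q) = (q - 4)*(q - 3)*(q)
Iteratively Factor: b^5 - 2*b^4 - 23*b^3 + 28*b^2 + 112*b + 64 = (b - 4)*(b^4 + 2*b^3 - 15*b^2 - 32*b - 16) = (b - 4)*(b + 1)*(b^3 + b^2 - 16*b - 16) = (b - 4)*(b + 1)*(b + 4)*(b^2 - 3*b - 4) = (b - 4)*(b + 1)^2*(b + 4)*(b - 4)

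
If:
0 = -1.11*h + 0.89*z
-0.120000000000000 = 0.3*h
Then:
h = -0.40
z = -0.50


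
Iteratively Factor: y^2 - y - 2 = (y - 2)*(y + 1)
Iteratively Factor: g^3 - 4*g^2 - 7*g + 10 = (g - 1)*(g^2 - 3*g - 10) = (g - 1)*(g + 2)*(g - 5)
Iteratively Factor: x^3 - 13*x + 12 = (x + 4)*(x^2 - 4*x + 3) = (x - 1)*(x + 4)*(x - 3)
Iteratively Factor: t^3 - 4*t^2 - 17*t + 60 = (t - 5)*(t^2 + t - 12) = (t - 5)*(t - 3)*(t + 4)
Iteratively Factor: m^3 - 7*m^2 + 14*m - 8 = (m - 1)*(m^2 - 6*m + 8) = (m - 4)*(m - 1)*(m - 2)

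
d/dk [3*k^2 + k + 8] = 6*k + 1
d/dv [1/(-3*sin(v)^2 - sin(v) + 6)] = (6*sin(v) + 1)*cos(v)/(3*sin(v)^2 + sin(v) - 6)^2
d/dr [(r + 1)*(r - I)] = 2*r + 1 - I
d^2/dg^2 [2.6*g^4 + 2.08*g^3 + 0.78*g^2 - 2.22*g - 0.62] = 31.2*g^2 + 12.48*g + 1.56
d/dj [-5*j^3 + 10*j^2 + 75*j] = -15*j^2 + 20*j + 75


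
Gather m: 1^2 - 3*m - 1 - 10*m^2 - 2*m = -10*m^2 - 5*m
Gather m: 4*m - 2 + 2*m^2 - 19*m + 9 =2*m^2 - 15*m + 7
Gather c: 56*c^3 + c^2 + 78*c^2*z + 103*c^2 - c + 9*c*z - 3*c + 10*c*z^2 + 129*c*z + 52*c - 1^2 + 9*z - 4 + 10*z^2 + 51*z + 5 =56*c^3 + c^2*(78*z + 104) + c*(10*z^2 + 138*z + 48) + 10*z^2 + 60*z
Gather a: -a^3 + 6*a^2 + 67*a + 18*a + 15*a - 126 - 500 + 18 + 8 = -a^3 + 6*a^2 + 100*a - 600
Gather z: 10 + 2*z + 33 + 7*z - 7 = 9*z + 36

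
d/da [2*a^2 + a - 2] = 4*a + 1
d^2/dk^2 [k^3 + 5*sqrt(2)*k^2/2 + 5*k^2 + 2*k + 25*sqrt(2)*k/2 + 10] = 6*k + 5*sqrt(2) + 10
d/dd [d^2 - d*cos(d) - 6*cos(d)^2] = d*sin(d) + 2*d + 6*sin(2*d) - cos(d)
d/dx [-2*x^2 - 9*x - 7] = -4*x - 9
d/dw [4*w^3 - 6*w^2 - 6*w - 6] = 12*w^2 - 12*w - 6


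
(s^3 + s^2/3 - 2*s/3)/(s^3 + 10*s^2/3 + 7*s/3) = (3*s - 2)/(3*s + 7)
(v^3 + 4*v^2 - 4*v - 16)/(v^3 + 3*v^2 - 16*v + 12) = (v^2 + 6*v + 8)/(v^2 + 5*v - 6)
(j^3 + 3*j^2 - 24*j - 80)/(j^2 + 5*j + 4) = (j^2 - j - 20)/(j + 1)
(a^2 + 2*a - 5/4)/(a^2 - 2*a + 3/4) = (2*a + 5)/(2*a - 3)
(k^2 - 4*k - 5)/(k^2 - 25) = (k + 1)/(k + 5)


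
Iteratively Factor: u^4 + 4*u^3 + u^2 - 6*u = (u - 1)*(u^3 + 5*u^2 + 6*u) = (u - 1)*(u + 2)*(u^2 + 3*u) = (u - 1)*(u + 2)*(u + 3)*(u)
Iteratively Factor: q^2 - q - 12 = (q - 4)*(q + 3)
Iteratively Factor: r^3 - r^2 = (r)*(r^2 - r) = r*(r - 1)*(r)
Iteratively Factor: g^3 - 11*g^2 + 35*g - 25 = (g - 1)*(g^2 - 10*g + 25) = (g - 5)*(g - 1)*(g - 5)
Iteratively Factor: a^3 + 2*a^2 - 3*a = (a)*(a^2 + 2*a - 3) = a*(a - 1)*(a + 3)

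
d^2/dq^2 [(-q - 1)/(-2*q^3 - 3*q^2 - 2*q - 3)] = 2*(12*q^5 + 42*q^4 + 53*q^3 + 3*q^2 - 27*q - 11)/(8*q^9 + 36*q^8 + 78*q^7 + 135*q^6 + 186*q^5 + 189*q^4 + 170*q^3 + 117*q^2 + 54*q + 27)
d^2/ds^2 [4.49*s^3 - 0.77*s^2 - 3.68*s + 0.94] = 26.94*s - 1.54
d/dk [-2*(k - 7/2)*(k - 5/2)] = 12 - 4*k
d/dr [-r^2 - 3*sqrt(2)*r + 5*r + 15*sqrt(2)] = -2*r - 3*sqrt(2) + 5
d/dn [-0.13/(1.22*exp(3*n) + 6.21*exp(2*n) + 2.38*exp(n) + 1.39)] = (0.4758*exp(2*n) + 1.6146*exp(n) + 0.3094)*exp(n)/(1.22*exp(3*n) + 6.21*exp(2*n) + 2.38*exp(n) + 1.39)^2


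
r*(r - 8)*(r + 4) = r^3 - 4*r^2 - 32*r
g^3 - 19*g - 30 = (g - 5)*(g + 2)*(g + 3)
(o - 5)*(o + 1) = o^2 - 4*o - 5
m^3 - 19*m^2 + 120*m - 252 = (m - 7)*(m - 6)^2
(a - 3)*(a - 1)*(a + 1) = a^3 - 3*a^2 - a + 3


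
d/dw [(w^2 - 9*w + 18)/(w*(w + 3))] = 6*(2*w^2 - 6*w - 9)/(w^2*(w^2 + 6*w + 9))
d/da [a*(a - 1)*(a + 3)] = 3*a^2 + 4*a - 3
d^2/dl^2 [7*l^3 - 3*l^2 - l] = 42*l - 6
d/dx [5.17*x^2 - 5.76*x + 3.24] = 10.34*x - 5.76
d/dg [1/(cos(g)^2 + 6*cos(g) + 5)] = 2*(cos(g) + 3)*sin(g)/(cos(g)^2 + 6*cos(g) + 5)^2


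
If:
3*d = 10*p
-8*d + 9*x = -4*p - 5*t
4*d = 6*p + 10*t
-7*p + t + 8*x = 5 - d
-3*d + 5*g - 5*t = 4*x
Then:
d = 375/314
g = 995/628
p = 225/628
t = 165/628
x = 475/628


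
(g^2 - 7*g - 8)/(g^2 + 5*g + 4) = (g - 8)/(g + 4)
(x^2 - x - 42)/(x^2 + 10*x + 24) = (x - 7)/(x + 4)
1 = 1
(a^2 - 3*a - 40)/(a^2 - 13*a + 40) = (a + 5)/(a - 5)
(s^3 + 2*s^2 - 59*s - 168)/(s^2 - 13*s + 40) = (s^2 + 10*s + 21)/(s - 5)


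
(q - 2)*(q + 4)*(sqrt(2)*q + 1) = sqrt(2)*q^3 + q^2 + 2*sqrt(2)*q^2 - 8*sqrt(2)*q + 2*q - 8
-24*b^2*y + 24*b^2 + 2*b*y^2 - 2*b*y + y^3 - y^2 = (-4*b + y)*(6*b + y)*(y - 1)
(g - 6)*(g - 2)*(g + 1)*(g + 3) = g^4 - 4*g^3 - 17*g^2 + 24*g + 36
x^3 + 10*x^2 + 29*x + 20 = (x + 1)*(x + 4)*(x + 5)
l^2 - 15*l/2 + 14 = (l - 4)*(l - 7/2)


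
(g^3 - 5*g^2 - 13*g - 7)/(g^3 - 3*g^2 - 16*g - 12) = (g^2 - 6*g - 7)/(g^2 - 4*g - 12)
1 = 1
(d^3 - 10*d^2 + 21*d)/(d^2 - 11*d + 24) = d*(d - 7)/(d - 8)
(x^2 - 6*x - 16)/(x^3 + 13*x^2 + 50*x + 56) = (x - 8)/(x^2 + 11*x + 28)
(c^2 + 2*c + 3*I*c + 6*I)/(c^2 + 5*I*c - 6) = (c + 2)/(c + 2*I)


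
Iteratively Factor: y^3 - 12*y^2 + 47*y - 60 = (y - 3)*(y^2 - 9*y + 20) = (y - 5)*(y - 3)*(y - 4)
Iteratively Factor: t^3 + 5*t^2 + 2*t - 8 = (t - 1)*(t^2 + 6*t + 8) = (t - 1)*(t + 4)*(t + 2)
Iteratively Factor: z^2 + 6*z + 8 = (z + 2)*(z + 4)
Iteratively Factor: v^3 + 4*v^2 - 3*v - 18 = (v - 2)*(v^2 + 6*v + 9) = (v - 2)*(v + 3)*(v + 3)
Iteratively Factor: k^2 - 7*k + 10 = (k - 2)*(k - 5)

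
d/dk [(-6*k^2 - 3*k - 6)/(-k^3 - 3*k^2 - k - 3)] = 3*(-2*k^4 - 2*k^3 - 7*k^2 + 1)/(k^6 + 6*k^5 + 11*k^4 + 12*k^3 + 19*k^2 + 6*k + 9)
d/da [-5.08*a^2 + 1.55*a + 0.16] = 1.55 - 10.16*a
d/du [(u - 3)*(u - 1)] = 2*u - 4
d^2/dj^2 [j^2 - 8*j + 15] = 2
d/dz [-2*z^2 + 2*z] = 2 - 4*z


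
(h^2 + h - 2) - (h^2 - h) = 2*h - 2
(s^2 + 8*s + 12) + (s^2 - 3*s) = 2*s^2 + 5*s + 12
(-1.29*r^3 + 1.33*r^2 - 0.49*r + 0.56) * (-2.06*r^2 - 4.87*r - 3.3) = 2.6574*r^5 + 3.5425*r^4 - 1.2107*r^3 - 3.1563*r^2 - 1.1102*r - 1.848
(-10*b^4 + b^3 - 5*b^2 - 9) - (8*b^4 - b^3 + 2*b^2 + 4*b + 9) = -18*b^4 + 2*b^3 - 7*b^2 - 4*b - 18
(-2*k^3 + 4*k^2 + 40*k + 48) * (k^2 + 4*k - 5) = -2*k^5 - 4*k^4 + 66*k^3 + 188*k^2 - 8*k - 240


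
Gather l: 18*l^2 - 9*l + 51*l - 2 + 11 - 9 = 18*l^2 + 42*l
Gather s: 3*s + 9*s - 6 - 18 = 12*s - 24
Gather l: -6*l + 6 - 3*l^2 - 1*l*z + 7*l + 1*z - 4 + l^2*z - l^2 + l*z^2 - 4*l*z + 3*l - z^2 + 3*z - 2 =l^2*(z - 4) + l*(z^2 - 5*z + 4) - z^2 + 4*z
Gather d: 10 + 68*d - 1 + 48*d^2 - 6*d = 48*d^2 + 62*d + 9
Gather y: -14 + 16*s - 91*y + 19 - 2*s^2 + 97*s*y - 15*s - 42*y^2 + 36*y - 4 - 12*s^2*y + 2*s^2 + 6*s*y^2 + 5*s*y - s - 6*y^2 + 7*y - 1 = y^2*(6*s - 48) + y*(-12*s^2 + 102*s - 48)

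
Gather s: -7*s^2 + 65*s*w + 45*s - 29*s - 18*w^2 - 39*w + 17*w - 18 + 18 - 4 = -7*s^2 + s*(65*w + 16) - 18*w^2 - 22*w - 4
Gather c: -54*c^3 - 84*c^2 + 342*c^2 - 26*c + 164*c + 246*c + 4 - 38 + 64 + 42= -54*c^3 + 258*c^2 + 384*c + 72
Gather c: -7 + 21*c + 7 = 21*c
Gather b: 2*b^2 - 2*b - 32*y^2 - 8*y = 2*b^2 - 2*b - 32*y^2 - 8*y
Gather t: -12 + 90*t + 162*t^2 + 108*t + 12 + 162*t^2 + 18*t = 324*t^2 + 216*t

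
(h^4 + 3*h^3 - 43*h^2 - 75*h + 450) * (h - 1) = h^5 + 2*h^4 - 46*h^3 - 32*h^2 + 525*h - 450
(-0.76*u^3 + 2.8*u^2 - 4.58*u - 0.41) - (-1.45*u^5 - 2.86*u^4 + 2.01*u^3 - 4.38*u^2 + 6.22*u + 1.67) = 1.45*u^5 + 2.86*u^4 - 2.77*u^3 + 7.18*u^2 - 10.8*u - 2.08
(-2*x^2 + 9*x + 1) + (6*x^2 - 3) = 4*x^2 + 9*x - 2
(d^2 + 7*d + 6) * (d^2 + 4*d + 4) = d^4 + 11*d^3 + 38*d^2 + 52*d + 24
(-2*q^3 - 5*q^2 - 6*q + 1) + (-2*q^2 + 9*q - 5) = -2*q^3 - 7*q^2 + 3*q - 4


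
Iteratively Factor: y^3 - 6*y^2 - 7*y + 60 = (y - 4)*(y^2 - 2*y - 15) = (y - 5)*(y - 4)*(y + 3)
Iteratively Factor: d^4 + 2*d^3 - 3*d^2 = (d + 3)*(d^3 - d^2) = (d - 1)*(d + 3)*(d^2) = d*(d - 1)*(d + 3)*(d)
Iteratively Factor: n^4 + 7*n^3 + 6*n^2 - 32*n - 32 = (n + 1)*(n^3 + 6*n^2 - 32) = (n + 1)*(n + 4)*(n^2 + 2*n - 8) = (n - 2)*(n + 1)*(n + 4)*(n + 4)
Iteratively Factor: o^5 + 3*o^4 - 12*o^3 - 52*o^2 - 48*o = (o + 2)*(o^4 + o^3 - 14*o^2 - 24*o) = (o + 2)^2*(o^3 - o^2 - 12*o) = (o + 2)^2*(o + 3)*(o^2 - 4*o) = o*(o + 2)^2*(o + 3)*(o - 4)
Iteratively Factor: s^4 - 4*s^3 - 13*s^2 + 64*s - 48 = (s - 3)*(s^3 - s^2 - 16*s + 16) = (s - 4)*(s - 3)*(s^2 + 3*s - 4) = (s - 4)*(s - 3)*(s + 4)*(s - 1)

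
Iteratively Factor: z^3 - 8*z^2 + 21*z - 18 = (z - 3)*(z^2 - 5*z + 6) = (z - 3)*(z - 2)*(z - 3)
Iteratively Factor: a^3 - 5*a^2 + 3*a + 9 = (a - 3)*(a^2 - 2*a - 3) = (a - 3)^2*(a + 1)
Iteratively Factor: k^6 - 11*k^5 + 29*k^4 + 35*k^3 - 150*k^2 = (k - 5)*(k^5 - 6*k^4 - k^3 + 30*k^2) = k*(k - 5)*(k^4 - 6*k^3 - k^2 + 30*k) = k*(k - 5)*(k + 2)*(k^3 - 8*k^2 + 15*k) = k*(k - 5)*(k - 3)*(k + 2)*(k^2 - 5*k) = k^2*(k - 5)*(k - 3)*(k + 2)*(k - 5)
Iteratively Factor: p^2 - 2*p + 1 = (p - 1)*(p - 1)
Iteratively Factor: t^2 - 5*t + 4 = (t - 1)*(t - 4)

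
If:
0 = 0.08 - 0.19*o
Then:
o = 0.42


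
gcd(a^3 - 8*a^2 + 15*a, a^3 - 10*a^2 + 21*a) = a^2 - 3*a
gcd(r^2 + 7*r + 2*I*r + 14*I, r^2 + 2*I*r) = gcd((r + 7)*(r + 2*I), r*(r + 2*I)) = r + 2*I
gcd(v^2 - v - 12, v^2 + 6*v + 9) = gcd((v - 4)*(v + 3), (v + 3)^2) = v + 3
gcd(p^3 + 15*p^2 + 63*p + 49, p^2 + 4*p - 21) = p + 7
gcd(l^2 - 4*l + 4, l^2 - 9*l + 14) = l - 2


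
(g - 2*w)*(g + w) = g^2 - g*w - 2*w^2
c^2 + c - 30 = (c - 5)*(c + 6)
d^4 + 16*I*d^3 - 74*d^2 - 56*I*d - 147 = (d - I)*(d + 3*I)*(d + 7*I)^2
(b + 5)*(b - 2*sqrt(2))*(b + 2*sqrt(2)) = b^3 + 5*b^2 - 8*b - 40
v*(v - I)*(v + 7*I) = v^3 + 6*I*v^2 + 7*v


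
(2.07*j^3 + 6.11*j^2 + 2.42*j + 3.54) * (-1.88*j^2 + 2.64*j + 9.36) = -3.8916*j^5 - 6.022*j^4 + 30.956*j^3 + 56.9232*j^2 + 31.9968*j + 33.1344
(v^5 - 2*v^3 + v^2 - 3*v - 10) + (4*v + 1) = v^5 - 2*v^3 + v^2 + v - 9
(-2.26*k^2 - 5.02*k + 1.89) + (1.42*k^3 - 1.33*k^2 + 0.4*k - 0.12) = 1.42*k^3 - 3.59*k^2 - 4.62*k + 1.77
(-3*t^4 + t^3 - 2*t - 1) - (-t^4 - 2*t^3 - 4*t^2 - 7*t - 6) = -2*t^4 + 3*t^3 + 4*t^2 + 5*t + 5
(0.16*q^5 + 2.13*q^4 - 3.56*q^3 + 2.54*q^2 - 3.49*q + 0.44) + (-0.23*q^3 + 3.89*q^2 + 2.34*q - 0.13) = 0.16*q^5 + 2.13*q^4 - 3.79*q^3 + 6.43*q^2 - 1.15*q + 0.31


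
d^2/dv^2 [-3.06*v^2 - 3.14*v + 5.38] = -6.12000000000000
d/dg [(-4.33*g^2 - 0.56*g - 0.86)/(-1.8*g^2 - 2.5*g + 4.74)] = (9.817*g^2 - 44.1444*g - 4.8044)/(3.24*g^4 + 9.0*g^3 - 10.814*g^2 - 23.7*g + 22.4676)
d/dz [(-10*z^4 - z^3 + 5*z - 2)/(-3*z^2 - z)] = (60*z^5 + 33*z^4 + 2*z^3 + 15*z^2 - 12*z - 2)/(z^2*(9*z^2 + 6*z + 1))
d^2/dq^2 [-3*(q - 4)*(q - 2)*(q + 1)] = 30 - 18*q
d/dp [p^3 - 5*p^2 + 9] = p*(3*p - 10)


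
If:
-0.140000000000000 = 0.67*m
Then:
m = -0.21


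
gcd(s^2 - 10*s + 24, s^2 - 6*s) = s - 6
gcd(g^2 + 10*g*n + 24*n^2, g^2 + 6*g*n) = g + 6*n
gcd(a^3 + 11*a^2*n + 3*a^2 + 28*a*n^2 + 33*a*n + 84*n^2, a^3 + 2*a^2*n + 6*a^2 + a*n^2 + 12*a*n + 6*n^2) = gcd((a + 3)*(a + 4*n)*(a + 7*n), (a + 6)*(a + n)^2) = 1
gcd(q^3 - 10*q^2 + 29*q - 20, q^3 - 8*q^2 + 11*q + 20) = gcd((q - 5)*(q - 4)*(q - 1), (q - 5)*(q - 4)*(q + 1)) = q^2 - 9*q + 20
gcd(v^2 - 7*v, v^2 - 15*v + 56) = v - 7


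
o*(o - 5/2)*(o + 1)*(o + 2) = o^4 + o^3/2 - 11*o^2/2 - 5*o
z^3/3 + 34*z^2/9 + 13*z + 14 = (z/3 + 1)*(z + 7/3)*(z + 6)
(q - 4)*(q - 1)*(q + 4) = q^3 - q^2 - 16*q + 16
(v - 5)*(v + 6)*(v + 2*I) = v^3 + v^2 + 2*I*v^2 - 30*v + 2*I*v - 60*I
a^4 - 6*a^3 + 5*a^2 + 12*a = a*(a - 4)*(a - 3)*(a + 1)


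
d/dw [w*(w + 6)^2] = 3*(w + 2)*(w + 6)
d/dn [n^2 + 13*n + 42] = 2*n + 13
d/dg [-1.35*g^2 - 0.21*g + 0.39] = -2.7*g - 0.21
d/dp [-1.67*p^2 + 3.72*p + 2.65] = 3.72 - 3.34*p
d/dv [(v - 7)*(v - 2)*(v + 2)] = 3*v^2 - 14*v - 4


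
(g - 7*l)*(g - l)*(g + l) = g^3 - 7*g^2*l - g*l^2 + 7*l^3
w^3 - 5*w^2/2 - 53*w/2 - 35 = (w - 7)*(w + 2)*(w + 5/2)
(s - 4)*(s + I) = s^2 - 4*s + I*s - 4*I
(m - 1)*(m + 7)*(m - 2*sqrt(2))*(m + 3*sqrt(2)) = m^4 + sqrt(2)*m^3 + 6*m^3 - 19*m^2 + 6*sqrt(2)*m^2 - 72*m - 7*sqrt(2)*m + 84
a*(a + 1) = a^2 + a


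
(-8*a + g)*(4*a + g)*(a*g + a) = -32*a^3*g - 32*a^3 - 4*a^2*g^2 - 4*a^2*g + a*g^3 + a*g^2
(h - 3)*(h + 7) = h^2 + 4*h - 21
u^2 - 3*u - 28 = (u - 7)*(u + 4)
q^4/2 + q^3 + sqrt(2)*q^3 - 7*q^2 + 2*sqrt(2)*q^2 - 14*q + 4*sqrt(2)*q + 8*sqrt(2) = (q/2 + 1)*(q - sqrt(2))^2*(q + 4*sqrt(2))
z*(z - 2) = z^2 - 2*z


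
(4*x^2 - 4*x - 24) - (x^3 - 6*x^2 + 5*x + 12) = -x^3 + 10*x^2 - 9*x - 36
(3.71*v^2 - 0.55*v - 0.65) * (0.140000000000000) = 0.5194*v^2 - 0.077*v - 0.091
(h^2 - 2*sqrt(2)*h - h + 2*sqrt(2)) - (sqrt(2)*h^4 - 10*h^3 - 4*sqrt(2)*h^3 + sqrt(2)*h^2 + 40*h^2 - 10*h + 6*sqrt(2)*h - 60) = -sqrt(2)*h^4 + 4*sqrt(2)*h^3 + 10*h^3 - 39*h^2 - sqrt(2)*h^2 - 8*sqrt(2)*h + 9*h + 2*sqrt(2) + 60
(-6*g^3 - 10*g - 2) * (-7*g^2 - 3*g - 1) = 42*g^5 + 18*g^4 + 76*g^3 + 44*g^2 + 16*g + 2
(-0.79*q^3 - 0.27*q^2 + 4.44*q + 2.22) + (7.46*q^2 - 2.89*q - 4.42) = -0.79*q^3 + 7.19*q^2 + 1.55*q - 2.2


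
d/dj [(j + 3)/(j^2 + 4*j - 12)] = (j^2 + 4*j - 2*(j + 2)*(j + 3) - 12)/(j^2 + 4*j - 12)^2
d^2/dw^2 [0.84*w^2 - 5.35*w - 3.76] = 1.68000000000000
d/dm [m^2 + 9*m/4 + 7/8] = 2*m + 9/4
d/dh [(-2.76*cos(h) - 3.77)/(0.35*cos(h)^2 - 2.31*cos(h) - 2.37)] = (-0.966*cos(h)^2 - 2.639*cos(h) + 2.1675)*sin(h)/(0.1225*cos(h)^4 - 1.617*cos(h)^3 + 3.6771*cos(h)^2 + 10.9494*cos(h) + 5.6169)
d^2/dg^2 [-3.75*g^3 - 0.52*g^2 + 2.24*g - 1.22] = -22.5*g - 1.04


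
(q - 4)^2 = q^2 - 8*q + 16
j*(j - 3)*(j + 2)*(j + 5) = j^4 + 4*j^3 - 11*j^2 - 30*j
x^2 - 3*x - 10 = (x - 5)*(x + 2)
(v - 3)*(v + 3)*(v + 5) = v^3 + 5*v^2 - 9*v - 45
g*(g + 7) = g^2 + 7*g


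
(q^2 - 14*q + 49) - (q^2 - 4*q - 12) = 61 - 10*q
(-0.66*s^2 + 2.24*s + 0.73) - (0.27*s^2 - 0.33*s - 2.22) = -0.93*s^2 + 2.57*s + 2.95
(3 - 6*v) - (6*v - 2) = 5 - 12*v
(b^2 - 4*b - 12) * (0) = 0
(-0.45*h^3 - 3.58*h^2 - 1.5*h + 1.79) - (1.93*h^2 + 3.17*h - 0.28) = -0.45*h^3 - 5.51*h^2 - 4.67*h + 2.07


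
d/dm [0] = 0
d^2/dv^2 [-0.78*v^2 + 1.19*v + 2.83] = -1.56000000000000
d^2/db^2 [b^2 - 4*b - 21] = 2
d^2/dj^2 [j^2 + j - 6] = 2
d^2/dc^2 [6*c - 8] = 0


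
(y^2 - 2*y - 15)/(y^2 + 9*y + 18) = (y - 5)/(y + 6)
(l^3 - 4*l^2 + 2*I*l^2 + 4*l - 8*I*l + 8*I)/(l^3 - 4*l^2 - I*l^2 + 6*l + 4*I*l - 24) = (l^2 - 4*l + 4)/(l^2 - l*(4 + 3*I) + 12*I)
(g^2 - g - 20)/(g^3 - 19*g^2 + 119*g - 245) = (g + 4)/(g^2 - 14*g + 49)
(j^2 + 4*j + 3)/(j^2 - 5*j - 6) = (j + 3)/(j - 6)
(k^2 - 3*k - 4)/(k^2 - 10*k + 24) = (k + 1)/(k - 6)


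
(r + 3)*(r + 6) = r^2 + 9*r + 18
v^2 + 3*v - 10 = (v - 2)*(v + 5)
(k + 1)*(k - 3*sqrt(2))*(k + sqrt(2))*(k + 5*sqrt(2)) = k^4 + k^3 + 3*sqrt(2)*k^3 - 26*k^2 + 3*sqrt(2)*k^2 - 30*sqrt(2)*k - 26*k - 30*sqrt(2)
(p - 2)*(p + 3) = p^2 + p - 6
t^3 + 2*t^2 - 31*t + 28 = (t - 4)*(t - 1)*(t + 7)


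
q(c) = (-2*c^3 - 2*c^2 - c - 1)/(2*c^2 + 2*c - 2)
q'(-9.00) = -0.98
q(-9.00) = 9.18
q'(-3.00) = -0.50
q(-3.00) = 3.80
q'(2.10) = -0.65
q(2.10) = -2.76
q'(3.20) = -0.87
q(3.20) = -3.63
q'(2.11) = -0.65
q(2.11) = -2.77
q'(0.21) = 3.09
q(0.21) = 0.88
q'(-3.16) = -0.59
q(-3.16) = 3.89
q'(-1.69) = 165.52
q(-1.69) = 13.94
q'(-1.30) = 7.69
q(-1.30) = -1.08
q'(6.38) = -0.97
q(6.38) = -6.60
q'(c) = (-4*c - 2)*(-2*c^3 - 2*c^2 - c - 1)/(2*c^2 + 2*c - 2)^2 + (-6*c^2 - 4*c - 1)/(2*c^2 + 2*c - 2) = (-c^4 - 2*c^3 + 5*c^2/2 + 3*c + 1)/(c^4 + 2*c^3 - c^2 - 2*c + 1)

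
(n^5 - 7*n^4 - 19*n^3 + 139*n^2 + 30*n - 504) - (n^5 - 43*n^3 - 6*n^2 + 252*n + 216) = -7*n^4 + 24*n^3 + 145*n^2 - 222*n - 720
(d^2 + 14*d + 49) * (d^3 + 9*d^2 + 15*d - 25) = d^5 + 23*d^4 + 190*d^3 + 626*d^2 + 385*d - 1225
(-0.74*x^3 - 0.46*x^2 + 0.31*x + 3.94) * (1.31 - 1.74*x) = 1.2876*x^4 - 0.169*x^3 - 1.142*x^2 - 6.4495*x + 5.1614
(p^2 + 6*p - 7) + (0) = p^2 + 6*p - 7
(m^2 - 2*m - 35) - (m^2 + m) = -3*m - 35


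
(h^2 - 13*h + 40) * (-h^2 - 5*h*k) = -h^4 - 5*h^3*k + 13*h^3 + 65*h^2*k - 40*h^2 - 200*h*k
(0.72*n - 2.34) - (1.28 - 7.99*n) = 8.71*n - 3.62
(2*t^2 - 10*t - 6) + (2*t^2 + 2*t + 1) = 4*t^2 - 8*t - 5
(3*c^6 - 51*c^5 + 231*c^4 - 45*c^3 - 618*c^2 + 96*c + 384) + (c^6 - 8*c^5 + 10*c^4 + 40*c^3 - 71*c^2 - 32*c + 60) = 4*c^6 - 59*c^5 + 241*c^4 - 5*c^3 - 689*c^2 + 64*c + 444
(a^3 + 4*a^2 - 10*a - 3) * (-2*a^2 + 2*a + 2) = -2*a^5 - 6*a^4 + 30*a^3 - 6*a^2 - 26*a - 6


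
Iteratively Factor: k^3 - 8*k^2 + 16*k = (k - 4)*(k^2 - 4*k) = (k - 4)^2*(k)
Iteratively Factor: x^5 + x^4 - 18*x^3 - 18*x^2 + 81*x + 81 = (x - 3)*(x^4 + 4*x^3 - 6*x^2 - 36*x - 27) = (x - 3)*(x + 1)*(x^3 + 3*x^2 - 9*x - 27) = (x - 3)*(x + 1)*(x + 3)*(x^2 - 9) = (x - 3)*(x + 1)*(x + 3)^2*(x - 3)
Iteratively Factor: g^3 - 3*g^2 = (g)*(g^2 - 3*g) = g^2*(g - 3)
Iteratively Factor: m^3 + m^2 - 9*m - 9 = (m + 1)*(m^2 - 9) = (m - 3)*(m + 1)*(m + 3)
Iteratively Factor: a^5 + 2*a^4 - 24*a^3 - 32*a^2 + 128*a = (a - 2)*(a^4 + 4*a^3 - 16*a^2 - 64*a) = (a - 4)*(a - 2)*(a^3 + 8*a^2 + 16*a) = a*(a - 4)*(a - 2)*(a^2 + 8*a + 16) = a*(a - 4)*(a - 2)*(a + 4)*(a + 4)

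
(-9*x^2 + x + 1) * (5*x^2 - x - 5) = -45*x^4 + 14*x^3 + 49*x^2 - 6*x - 5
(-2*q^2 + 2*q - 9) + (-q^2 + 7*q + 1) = -3*q^2 + 9*q - 8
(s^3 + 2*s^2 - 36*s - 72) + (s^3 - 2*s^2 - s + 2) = 2*s^3 - 37*s - 70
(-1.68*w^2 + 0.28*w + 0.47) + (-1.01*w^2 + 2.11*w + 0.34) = -2.69*w^2 + 2.39*w + 0.81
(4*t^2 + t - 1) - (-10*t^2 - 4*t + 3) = 14*t^2 + 5*t - 4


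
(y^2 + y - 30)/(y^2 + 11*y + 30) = (y - 5)/(y + 5)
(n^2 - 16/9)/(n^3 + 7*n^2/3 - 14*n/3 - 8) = (n - 4/3)/(n^2 + n - 6)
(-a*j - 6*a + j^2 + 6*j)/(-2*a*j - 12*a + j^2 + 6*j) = (a - j)/(2*a - j)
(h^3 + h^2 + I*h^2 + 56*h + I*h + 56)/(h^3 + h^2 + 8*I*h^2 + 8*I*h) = (h - 7*I)/h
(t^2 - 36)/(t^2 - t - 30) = (t + 6)/(t + 5)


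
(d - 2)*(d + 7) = d^2 + 5*d - 14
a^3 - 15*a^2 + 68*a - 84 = (a - 7)*(a - 6)*(a - 2)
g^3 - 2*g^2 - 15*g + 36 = (g - 3)^2*(g + 4)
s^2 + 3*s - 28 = (s - 4)*(s + 7)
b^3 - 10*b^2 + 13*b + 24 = (b - 8)*(b - 3)*(b + 1)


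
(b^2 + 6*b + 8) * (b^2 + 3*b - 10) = b^4 + 9*b^3 + 16*b^2 - 36*b - 80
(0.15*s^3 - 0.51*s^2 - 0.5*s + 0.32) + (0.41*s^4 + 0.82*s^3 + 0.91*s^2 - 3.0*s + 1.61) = 0.41*s^4 + 0.97*s^3 + 0.4*s^2 - 3.5*s + 1.93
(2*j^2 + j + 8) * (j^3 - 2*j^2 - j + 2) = 2*j^5 - 3*j^4 + 4*j^3 - 13*j^2 - 6*j + 16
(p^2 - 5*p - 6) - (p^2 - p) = -4*p - 6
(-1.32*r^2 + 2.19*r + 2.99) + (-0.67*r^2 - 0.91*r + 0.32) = -1.99*r^2 + 1.28*r + 3.31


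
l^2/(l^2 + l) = l/(l + 1)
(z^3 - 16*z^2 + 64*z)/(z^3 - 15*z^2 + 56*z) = (z - 8)/(z - 7)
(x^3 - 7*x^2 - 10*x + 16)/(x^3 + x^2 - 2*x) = (x - 8)/x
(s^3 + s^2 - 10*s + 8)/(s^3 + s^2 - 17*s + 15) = (s^2 + 2*s - 8)/(s^2 + 2*s - 15)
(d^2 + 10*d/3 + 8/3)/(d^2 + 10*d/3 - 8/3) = (3*d^2 + 10*d + 8)/(3*d^2 + 10*d - 8)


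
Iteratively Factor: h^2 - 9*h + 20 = (h - 5)*(h - 4)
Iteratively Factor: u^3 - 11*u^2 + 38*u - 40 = (u - 5)*(u^2 - 6*u + 8) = (u - 5)*(u - 4)*(u - 2)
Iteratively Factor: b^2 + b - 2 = (b - 1)*(b + 2)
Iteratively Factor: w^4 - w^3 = (w)*(w^3 - w^2) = w*(w - 1)*(w^2) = w^2*(w - 1)*(w)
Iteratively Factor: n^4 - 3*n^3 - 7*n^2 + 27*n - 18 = (n - 3)*(n^3 - 7*n + 6) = (n - 3)*(n - 1)*(n^2 + n - 6) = (n - 3)*(n - 2)*(n - 1)*(n + 3)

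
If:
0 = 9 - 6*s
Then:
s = 3/2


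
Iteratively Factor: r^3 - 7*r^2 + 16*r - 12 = (r - 2)*(r^2 - 5*r + 6) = (r - 2)^2*(r - 3)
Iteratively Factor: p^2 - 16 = (p - 4)*(p + 4)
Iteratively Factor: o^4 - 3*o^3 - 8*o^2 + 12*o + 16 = (o + 1)*(o^3 - 4*o^2 - 4*o + 16) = (o + 1)*(o + 2)*(o^2 - 6*o + 8) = (o - 4)*(o + 1)*(o + 2)*(o - 2)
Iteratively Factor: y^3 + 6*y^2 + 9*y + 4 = (y + 1)*(y^2 + 5*y + 4) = (y + 1)*(y + 4)*(y + 1)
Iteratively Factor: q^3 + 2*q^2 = (q)*(q^2 + 2*q) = q*(q + 2)*(q)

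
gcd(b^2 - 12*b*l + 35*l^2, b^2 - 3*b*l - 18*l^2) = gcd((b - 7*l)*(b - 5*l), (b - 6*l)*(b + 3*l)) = 1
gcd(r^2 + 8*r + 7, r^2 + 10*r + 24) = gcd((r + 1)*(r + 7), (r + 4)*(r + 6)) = 1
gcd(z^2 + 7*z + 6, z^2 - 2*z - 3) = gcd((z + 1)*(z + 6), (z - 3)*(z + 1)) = z + 1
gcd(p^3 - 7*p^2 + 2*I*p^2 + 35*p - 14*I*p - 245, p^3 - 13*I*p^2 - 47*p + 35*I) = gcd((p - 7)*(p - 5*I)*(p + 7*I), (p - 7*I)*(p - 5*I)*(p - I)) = p - 5*I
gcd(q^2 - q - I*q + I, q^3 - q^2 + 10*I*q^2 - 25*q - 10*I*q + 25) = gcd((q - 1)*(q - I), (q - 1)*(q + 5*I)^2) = q - 1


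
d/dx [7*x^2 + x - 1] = 14*x + 1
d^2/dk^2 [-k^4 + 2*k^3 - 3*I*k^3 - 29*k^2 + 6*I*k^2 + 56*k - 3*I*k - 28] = -12*k^2 + k*(12 - 18*I) - 58 + 12*I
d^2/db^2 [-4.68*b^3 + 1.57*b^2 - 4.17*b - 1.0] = 3.14 - 28.08*b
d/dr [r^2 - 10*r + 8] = 2*r - 10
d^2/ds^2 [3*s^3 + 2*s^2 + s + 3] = 18*s + 4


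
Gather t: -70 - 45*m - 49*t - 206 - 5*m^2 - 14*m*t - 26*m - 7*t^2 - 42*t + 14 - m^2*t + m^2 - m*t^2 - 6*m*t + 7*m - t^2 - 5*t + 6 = -4*m^2 - 64*m + t^2*(-m - 8) + t*(-m^2 - 20*m - 96) - 256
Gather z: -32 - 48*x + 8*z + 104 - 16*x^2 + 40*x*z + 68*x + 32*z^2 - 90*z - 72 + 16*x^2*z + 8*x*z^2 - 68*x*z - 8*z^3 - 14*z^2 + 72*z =-16*x^2 + 20*x - 8*z^3 + z^2*(8*x + 18) + z*(16*x^2 - 28*x - 10)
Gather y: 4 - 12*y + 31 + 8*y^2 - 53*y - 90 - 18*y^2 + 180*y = -10*y^2 + 115*y - 55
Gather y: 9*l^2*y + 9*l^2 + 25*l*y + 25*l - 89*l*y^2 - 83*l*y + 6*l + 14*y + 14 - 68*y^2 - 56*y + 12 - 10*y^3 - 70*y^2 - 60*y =9*l^2 + 31*l - 10*y^3 + y^2*(-89*l - 138) + y*(9*l^2 - 58*l - 102) + 26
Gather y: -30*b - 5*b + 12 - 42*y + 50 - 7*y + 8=-35*b - 49*y + 70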